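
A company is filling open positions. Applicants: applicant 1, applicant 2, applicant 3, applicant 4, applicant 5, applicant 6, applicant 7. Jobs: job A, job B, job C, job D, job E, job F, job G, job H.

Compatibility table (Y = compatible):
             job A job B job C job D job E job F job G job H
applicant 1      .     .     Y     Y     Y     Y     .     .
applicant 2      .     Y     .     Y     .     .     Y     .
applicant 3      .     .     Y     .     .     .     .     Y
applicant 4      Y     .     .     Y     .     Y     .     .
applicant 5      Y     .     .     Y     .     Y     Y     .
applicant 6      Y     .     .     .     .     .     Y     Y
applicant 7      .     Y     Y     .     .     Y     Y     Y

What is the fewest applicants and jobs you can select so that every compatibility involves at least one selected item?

{applicant 1, applicant 2, applicant 3, applicant 4, applicant 5, applicant 6, applicant 7} is a vertex cover of size 7: every edge has an endpoint in this set.
No smaller cover exists because applicant 1–job E, applicant 2–job B, applicant 3–job H, applicant 4–job A, applicant 5–job D, applicant 6–job G, applicant 7–job F is a matching of size 7, and a cover must include an endpoint of each of these disjoint edges (König's theorem).

7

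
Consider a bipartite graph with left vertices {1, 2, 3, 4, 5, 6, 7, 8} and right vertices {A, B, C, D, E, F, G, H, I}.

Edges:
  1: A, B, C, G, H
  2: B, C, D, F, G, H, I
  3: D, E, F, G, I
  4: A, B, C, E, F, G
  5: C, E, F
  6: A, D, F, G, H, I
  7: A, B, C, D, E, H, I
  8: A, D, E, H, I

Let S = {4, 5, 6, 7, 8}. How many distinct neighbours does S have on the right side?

The union of neighbours of {4, 5, 6, 7, 8} is {A, B, C, D, E, F, G, H, I}, which has 9 elements.
Since |N(S)| = 9 ≥ |S| = 5, Hall's condition holds for this subset.

9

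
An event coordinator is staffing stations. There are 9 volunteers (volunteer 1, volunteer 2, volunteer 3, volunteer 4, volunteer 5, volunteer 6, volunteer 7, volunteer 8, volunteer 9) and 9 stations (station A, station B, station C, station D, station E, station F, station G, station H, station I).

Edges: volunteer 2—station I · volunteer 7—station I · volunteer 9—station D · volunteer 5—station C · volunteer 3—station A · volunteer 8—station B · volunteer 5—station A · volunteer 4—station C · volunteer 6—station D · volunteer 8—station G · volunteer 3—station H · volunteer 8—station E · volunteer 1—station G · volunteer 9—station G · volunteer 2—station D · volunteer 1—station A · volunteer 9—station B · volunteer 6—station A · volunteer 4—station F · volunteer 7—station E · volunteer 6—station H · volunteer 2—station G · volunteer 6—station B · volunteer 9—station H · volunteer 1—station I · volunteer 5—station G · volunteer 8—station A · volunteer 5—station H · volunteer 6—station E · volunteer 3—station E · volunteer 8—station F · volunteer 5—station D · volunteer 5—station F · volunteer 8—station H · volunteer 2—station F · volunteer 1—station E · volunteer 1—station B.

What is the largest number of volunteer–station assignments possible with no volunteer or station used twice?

For example, pair volunteer 1–station I, volunteer 2–station D, volunteer 3–station H, volunteer 4–station C, volunteer 5–station G, volunteer 6–station A, volunteer 7–station E, volunteer 8–station F, volunteer 9–station B.
All 9 volunteers are matched, so no larger matching exists.

9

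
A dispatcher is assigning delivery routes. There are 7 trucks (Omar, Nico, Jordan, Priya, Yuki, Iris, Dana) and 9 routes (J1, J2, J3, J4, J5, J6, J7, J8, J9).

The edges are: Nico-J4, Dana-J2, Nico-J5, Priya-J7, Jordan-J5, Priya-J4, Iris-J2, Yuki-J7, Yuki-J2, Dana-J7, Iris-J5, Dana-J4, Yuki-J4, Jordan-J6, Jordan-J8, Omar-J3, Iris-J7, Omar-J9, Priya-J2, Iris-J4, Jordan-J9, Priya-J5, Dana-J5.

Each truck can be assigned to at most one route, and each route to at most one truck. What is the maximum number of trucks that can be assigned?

One maximum matching: Omar→J3, Nico→J4, Jordan→J9, Priya→J5, Yuki→J2, Iris→J7.
The set {Nico, Priya, Yuki, Iris, Dana} has only 4 neighbours ({J2, J4, J5, J7}), so by Hall's theorem at most 6 of the 7 trucks can be matched.

6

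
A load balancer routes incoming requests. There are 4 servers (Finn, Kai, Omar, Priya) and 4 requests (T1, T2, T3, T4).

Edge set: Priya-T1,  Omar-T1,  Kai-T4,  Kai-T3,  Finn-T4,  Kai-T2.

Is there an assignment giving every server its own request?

No

The set {Omar, Priya} has only 1 neighbour ({T1}), so by Hall's theorem at most 3 of the 4 servers can be matched.
Hence no matching covers every server.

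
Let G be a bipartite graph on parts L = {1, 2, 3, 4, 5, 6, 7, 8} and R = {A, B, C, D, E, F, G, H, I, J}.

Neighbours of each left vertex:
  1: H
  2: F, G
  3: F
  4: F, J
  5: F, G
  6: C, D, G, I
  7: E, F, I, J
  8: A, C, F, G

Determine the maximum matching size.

One maximum matching: 1→H, 2→G, 3→F, 4→J, 6→D, 7→E, 8→C.
The set {2, 3, 5} has only 2 neighbours ({F, G}), so by Hall's theorem at most 7 of the 8 left vertices can be matched.

7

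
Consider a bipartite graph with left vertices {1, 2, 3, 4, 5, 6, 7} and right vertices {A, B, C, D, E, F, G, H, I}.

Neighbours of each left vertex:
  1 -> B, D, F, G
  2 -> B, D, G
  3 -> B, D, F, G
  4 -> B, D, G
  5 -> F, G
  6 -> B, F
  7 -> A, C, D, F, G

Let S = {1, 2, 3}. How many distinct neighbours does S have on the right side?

4

The union of neighbours of {1, 2, 3} is {B, D, F, G}, which has 4 elements.
Since |N(S)| = 4 ≥ |S| = 3, Hall's condition holds for this subset.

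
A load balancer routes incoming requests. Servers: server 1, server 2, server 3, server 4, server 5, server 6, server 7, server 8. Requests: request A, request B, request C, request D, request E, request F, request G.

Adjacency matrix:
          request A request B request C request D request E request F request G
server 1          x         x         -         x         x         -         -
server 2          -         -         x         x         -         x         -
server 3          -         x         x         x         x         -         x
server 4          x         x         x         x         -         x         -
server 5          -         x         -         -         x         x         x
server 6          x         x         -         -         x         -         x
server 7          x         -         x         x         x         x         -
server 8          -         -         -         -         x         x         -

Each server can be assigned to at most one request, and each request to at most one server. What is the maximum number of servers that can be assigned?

One maximum matching: server 1-request D, server 2-request F, server 3-request G, server 4-request C, server 5-request B, server 6-request A, server 7-request E.
The set {server 1, server 2, server 3, server 4, server 5, server 6, server 7, server 8} has only 7 neighbours ({request A, request B, request C, request D, request E, request F, request G}), so by Hall's theorem at most 7 of the 8 servers can be matched.

7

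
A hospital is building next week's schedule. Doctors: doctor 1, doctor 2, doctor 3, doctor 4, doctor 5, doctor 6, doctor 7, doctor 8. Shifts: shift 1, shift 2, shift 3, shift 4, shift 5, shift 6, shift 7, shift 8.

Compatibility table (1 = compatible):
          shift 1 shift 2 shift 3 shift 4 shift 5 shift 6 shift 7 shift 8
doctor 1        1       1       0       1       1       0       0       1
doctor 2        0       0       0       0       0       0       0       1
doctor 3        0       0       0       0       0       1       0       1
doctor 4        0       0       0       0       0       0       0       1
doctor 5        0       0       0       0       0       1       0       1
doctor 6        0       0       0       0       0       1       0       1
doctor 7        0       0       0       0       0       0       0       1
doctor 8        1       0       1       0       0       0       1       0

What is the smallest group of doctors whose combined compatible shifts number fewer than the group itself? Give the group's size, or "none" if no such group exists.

2

Take S = {doctor 2, doctor 4}. Its neighbourhood is {shift 8}, so |N(S)| = 1 < |S| = 2.
No single vertex violates Hall's condition since each has at least one neighbour, so 2 is the minimum.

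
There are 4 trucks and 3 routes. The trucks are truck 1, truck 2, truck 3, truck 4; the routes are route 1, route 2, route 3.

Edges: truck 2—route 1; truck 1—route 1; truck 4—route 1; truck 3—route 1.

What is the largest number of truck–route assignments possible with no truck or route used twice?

1

One maximum matching: truck 1–route 1.
The set {truck 1, truck 2, truck 3, truck 4} has only 1 neighbour ({route 1}), so by Hall's theorem at most 1 of the 4 trucks can be matched.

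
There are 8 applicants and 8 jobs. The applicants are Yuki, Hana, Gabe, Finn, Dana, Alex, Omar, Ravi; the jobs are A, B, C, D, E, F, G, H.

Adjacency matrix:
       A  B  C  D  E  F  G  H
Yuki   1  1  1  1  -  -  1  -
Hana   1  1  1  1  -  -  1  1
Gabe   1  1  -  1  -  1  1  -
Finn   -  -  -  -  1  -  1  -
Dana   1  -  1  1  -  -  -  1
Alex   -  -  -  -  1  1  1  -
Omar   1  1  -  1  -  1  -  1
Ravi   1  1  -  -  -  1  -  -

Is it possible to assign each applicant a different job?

One maximum matching: Yuki→G, Hana→D, Gabe→A, Finn→E, Dana→C, Alex→F, Omar→H, Ravi→B.
Every applicant is matched, so this is a perfect matching.

Yes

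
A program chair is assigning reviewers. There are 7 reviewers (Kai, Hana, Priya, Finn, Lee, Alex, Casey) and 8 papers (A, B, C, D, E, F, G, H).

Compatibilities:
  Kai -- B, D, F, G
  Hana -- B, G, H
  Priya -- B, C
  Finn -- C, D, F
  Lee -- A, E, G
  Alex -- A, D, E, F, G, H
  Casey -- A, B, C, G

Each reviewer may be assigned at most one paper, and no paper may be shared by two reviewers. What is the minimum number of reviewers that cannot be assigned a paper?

0

One maximum matching: Kai-F, Hana-G, Priya-C, Finn-D, Lee-E, Alex-A, Casey-B.
This saturates every reviewer, so 7 is the maximum.
That matches 7 of the 7, leaving 0 unmatched; no matching can do better.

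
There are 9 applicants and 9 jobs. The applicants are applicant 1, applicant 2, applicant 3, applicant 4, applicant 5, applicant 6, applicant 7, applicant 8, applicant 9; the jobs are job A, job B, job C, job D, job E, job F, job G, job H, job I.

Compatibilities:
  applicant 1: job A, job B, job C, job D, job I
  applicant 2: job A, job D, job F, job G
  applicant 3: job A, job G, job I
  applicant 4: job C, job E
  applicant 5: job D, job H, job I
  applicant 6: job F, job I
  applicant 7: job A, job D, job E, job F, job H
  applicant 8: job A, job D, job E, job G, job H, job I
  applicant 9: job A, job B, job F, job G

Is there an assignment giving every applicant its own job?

Yes

One maximum matching: applicant 1–job B, applicant 2–job F, applicant 3–job G, applicant 4–job C, applicant 5–job H, applicant 6–job I, applicant 7–job D, applicant 8–job E, applicant 9–job A.
All 9 applicants are covered.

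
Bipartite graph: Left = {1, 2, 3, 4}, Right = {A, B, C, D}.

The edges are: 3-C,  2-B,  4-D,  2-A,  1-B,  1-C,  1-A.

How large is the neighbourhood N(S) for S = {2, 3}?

3

The union of neighbours of {2, 3} is {A, B, C}, which has 3 elements.
Since |N(S)| = 3 ≥ |S| = 2, Hall's condition holds for this subset.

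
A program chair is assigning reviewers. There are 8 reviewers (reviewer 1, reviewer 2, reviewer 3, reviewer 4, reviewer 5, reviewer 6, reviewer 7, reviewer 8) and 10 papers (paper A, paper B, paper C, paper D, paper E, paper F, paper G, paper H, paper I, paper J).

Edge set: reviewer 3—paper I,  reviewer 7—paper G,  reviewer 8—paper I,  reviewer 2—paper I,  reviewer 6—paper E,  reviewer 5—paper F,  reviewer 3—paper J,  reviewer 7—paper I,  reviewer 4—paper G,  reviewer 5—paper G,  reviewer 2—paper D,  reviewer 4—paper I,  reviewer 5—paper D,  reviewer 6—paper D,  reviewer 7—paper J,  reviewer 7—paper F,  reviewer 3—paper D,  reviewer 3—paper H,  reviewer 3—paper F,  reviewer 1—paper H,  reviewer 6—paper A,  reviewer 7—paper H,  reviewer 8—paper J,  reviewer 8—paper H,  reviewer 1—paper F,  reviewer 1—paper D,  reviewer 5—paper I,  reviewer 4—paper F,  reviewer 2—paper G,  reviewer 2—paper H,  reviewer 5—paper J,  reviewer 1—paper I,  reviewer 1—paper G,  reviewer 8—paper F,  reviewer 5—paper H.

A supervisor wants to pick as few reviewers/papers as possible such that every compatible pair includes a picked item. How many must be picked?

The 7 edges reviewer 1–paper H, reviewer 2–paper D, reviewer 3–paper J, reviewer 4–paper F, reviewer 5–paper G, reviewer 6–paper A, reviewer 7–paper I form a matching, so any vertex cover needs at least 7 vertices (one per matched edge).
Conversely {reviewer 6, paper D, paper F, paper G, paper H, paper I, paper J} meets every edge and has exactly 7 vertices, so 7 is optimal.

7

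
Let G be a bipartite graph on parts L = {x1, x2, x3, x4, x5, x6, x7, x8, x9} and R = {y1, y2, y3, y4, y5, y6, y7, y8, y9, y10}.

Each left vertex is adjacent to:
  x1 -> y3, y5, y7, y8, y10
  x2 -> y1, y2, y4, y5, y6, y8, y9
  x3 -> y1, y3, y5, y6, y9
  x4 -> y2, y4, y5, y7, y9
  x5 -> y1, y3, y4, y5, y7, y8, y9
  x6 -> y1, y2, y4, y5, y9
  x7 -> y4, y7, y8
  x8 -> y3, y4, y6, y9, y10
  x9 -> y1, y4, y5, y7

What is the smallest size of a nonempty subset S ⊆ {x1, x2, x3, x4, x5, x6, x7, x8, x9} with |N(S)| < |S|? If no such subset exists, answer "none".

A matching saturating every left vertex exists, for instance x1→y10, x2→y6, x3→y9, x4→y4, x5→y5, x6→y1, x7→y8, x8→y3, x9→y7.
By Hall's marriage theorem, this means |N(S)| ≥ |S| for every subset S, so no violating subset exists.

none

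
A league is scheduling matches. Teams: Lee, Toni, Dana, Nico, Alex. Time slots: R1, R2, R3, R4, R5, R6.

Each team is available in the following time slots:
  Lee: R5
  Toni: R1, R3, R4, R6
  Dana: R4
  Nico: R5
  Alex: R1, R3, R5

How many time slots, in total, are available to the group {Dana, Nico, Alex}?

4

The union of neighbours of {Dana, Nico, Alex} is {R1, R3, R4, R5}, which has 4 elements.
Since |N(S)| = 4 ≥ |S| = 3, Hall's condition holds for this subset.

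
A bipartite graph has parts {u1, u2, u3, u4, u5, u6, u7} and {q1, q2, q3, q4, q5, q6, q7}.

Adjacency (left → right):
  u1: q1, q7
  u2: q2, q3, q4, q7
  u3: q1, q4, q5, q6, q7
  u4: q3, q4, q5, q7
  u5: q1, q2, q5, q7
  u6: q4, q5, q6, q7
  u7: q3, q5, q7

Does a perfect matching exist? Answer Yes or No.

A valid assignment of size 7: u1→q1, u2→q3, u3→q6, u4→q4, u5→q2, u6→q5, u7→q7.
Every left vertex is matched, so this is a perfect matching.

Yes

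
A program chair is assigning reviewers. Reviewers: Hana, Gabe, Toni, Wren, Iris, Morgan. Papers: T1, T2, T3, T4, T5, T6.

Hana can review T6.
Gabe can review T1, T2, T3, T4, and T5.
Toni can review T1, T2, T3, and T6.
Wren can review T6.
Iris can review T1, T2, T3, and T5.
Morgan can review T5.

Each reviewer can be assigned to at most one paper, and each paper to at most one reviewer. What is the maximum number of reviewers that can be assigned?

One maximum matching: Hana-T6, Gabe-T4, Toni-T1, Iris-T2, Morgan-T5.
The set {Hana, Wren} has only 1 neighbour ({T6}), so by Hall's theorem at most 5 of the 6 reviewers can be matched.

5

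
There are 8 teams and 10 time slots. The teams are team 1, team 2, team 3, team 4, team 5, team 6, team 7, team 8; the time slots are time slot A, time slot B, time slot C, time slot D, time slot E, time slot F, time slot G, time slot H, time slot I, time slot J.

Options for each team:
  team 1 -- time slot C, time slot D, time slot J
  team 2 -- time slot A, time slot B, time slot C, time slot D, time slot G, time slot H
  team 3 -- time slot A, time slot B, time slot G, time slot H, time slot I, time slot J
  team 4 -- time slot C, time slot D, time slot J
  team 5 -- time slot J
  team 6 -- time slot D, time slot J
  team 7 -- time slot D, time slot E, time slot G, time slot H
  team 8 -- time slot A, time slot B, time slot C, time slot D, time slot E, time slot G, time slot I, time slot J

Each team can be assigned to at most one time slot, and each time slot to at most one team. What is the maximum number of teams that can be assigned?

For example, pair team 1→time slot D, team 2→time slot H, team 3→time slot I, team 4→time slot C, team 5→time slot J, team 7→time slot G, team 8→time slot E.
The set {team 1, team 4, team 5, team 6} has only 3 neighbours ({time slot C, time slot D, time slot J}), so by Hall's theorem at most 7 of the 8 teams can be matched.

7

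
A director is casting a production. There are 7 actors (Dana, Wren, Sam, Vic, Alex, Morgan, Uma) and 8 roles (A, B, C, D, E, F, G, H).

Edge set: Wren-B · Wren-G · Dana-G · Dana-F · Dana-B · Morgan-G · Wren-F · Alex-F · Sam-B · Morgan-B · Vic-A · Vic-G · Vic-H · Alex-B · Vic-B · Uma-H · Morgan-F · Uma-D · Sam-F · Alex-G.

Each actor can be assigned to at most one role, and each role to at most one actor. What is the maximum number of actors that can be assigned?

5

A valid assignment of size 5: Dana-G, Wren-F, Sam-B, Vic-H, Uma-D.
The set {Dana, Wren, Sam, Alex, Morgan} has only 3 neighbours ({B, F, G}), so by Hall's theorem at most 5 of the 7 actors can be matched.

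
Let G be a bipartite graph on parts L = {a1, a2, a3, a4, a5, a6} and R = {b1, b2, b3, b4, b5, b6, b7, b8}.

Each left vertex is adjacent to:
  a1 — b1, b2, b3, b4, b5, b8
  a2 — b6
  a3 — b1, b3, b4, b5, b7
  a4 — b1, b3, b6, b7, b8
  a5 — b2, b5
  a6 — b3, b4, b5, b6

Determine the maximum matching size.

6

A valid assignment of size 6: a1-b1, a2-b6, a3-b7, a4-b8, a5-b5, a6-b3.
This saturates every left vertex, so 6 is the maximum.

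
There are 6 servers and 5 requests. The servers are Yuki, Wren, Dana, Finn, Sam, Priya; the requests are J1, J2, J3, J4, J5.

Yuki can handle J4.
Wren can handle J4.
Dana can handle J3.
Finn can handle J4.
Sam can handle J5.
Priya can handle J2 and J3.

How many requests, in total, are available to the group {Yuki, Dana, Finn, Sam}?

The union of neighbours of {Yuki, Dana, Finn, Sam} is {J3, J4, J5}, which has 3 elements.
Since |N(S)| = 3 < |S| = 4, Hall's condition fails for this subset.

3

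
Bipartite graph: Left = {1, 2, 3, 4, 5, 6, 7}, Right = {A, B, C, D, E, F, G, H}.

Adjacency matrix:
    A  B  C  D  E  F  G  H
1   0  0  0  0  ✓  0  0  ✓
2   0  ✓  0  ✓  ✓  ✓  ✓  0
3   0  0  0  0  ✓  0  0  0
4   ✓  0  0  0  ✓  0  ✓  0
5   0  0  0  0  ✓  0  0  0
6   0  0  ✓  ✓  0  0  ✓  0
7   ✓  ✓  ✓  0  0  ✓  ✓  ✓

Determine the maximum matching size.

6

One maximum matching: 1→H, 2→B, 3→E, 4→A, 6→C, 7→G.
The set {3, 5} has only 1 neighbour ({E}), so by Hall's theorem at most 6 of the 7 left vertices can be matched.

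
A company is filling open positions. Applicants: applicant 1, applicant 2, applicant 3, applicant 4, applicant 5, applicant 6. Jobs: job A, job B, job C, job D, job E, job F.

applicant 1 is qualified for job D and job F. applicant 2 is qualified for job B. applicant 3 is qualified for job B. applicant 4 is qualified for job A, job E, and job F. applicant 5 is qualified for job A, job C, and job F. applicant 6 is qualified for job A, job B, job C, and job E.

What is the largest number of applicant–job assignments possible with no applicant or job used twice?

5

A valid assignment of size 5: applicant 1→job D, applicant 2→job B, applicant 4→job E, applicant 5→job F, applicant 6→job A.
The set {applicant 2, applicant 3} has only 1 neighbour ({job B}), so by Hall's theorem at most 5 of the 6 applicants can be matched.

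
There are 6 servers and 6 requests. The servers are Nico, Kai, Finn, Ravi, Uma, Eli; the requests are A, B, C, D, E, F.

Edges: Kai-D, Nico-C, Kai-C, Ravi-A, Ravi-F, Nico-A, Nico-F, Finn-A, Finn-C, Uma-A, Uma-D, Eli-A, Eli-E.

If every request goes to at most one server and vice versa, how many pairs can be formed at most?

5

One maximum matching: Nico–C, Kai–D, Finn–A, Ravi–F, Eli–E.
The set {Nico, Kai, Finn, Ravi, Uma} has only 4 neighbours ({A, C, D, F}), so by Hall's theorem at most 5 of the 6 servers can be matched.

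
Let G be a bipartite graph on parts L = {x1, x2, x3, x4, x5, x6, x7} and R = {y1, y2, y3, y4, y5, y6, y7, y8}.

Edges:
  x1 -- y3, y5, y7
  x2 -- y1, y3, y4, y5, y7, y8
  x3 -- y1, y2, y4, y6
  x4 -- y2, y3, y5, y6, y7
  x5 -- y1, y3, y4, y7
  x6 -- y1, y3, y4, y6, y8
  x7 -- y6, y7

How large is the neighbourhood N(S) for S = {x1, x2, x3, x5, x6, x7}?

8

The union of neighbours of {x1, x2, x3, x5, x6, x7} is {y1, y2, y3, y4, y5, y6, y7, y8}, which has 8 elements.
Since |N(S)| = 8 ≥ |S| = 6, Hall's condition holds for this subset.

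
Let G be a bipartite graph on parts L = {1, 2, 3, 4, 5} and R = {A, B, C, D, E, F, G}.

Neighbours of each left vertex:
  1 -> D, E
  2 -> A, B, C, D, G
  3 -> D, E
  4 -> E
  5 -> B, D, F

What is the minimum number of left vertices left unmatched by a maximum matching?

1

For example, pair 1→D, 2→G, 3→E, 5→B.
The set {1, 3, 4} has only 2 neighbours ({D, E}), so by Hall's theorem at most 4 of the 5 left vertices can be matched.
That matches 4 of the 5, leaving 1 unmatched; no matching can do better.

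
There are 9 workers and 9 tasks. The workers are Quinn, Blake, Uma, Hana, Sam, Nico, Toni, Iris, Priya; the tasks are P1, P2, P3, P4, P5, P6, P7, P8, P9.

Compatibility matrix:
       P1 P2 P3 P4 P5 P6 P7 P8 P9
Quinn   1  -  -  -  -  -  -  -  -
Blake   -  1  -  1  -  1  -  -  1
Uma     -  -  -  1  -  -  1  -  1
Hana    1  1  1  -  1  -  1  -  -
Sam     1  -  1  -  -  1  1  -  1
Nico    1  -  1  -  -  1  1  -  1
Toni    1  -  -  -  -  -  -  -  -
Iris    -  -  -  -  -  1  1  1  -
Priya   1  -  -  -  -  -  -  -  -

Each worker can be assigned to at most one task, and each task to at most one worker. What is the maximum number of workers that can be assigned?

7

For example, pair Quinn–P1, Blake–P9, Uma–P4, Hana–P2, Sam–P3, Nico–P6, Iris–P7.
The set {Quinn, Toni, Priya} has only 1 neighbour ({P1}), so by Hall's theorem at most 7 of the 9 workers can be matched.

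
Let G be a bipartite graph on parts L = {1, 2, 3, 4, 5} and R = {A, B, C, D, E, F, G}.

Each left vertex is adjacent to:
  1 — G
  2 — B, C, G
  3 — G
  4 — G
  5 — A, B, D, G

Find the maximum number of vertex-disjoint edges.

3

For example, pair 1-G, 2-C, 5-B.
The set {1, 3, 4} has only 1 neighbour ({G}), so by Hall's theorem at most 3 of the 5 left vertices can be matched.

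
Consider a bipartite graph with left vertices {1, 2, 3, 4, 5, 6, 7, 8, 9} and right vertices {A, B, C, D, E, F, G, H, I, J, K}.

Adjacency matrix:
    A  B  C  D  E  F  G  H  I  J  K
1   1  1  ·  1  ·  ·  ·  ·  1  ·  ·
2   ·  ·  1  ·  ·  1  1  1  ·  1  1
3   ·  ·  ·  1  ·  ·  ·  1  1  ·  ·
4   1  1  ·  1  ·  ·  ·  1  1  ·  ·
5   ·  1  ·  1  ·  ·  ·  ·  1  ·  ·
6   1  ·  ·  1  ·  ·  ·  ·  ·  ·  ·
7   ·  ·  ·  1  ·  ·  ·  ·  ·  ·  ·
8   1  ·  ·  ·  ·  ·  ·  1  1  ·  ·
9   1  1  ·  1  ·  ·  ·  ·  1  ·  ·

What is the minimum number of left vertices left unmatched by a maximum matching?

For example, pair 1–I, 2–J, 3–H, 4–A, 5–B, 6–D.
The set {1, 3, 4, 5, 6, 7, 8, 9} has only 5 neighbours ({A, B, D, H, I}), so by Hall's theorem at most 6 of the 9 left vertices can be matched.
That matches 6 of the 9, leaving 3 unmatched; no matching can do better.

3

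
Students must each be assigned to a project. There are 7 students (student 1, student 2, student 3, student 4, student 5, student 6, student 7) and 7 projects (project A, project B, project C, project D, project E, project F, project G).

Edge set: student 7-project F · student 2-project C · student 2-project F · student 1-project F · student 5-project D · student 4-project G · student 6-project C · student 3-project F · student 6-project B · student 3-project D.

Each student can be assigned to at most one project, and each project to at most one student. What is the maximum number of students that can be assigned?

One maximum matching: student 1–project F, student 2–project C, student 3–project D, student 4–project G, student 6–project B.
The set {student 1, student 3, student 5, student 7} has only 2 neighbours ({project D, project F}), so by Hall's theorem at most 5 of the 7 students can be matched.

5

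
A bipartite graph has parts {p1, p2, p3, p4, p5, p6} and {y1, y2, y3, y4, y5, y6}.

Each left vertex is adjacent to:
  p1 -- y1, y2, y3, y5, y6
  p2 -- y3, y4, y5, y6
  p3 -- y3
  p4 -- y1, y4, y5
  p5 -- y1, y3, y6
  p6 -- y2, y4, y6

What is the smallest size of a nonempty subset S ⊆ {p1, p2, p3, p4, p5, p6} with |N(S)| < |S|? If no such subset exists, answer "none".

none

A matching saturating every left vertex exists, for instance p1→y6, p2→y5, p3→y3, p4→y4, p5→y1, p6→y2.
By Hall's marriage theorem, this means |N(S)| ≥ |S| for every subset S, so no violating subset exists.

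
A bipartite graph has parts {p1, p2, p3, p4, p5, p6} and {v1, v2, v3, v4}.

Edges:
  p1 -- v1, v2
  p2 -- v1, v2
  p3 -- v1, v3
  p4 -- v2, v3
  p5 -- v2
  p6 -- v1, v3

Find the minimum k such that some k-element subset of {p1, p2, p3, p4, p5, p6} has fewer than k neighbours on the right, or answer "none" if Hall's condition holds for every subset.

Take S = {p1, p2, p5}. Its neighbourhood is {v1, v2}, so |N(S)| = 2 < |S| = 3.
Every subset of size less than 3 has at least as many neighbours as members, so 3 is the minimum.

3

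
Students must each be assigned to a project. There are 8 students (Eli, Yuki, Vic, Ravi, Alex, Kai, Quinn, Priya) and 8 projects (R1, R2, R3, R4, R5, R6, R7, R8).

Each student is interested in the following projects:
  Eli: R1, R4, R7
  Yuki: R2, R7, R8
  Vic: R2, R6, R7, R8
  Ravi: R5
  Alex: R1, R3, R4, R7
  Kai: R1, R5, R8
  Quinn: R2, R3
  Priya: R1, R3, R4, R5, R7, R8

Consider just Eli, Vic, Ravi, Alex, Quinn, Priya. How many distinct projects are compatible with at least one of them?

8

The union of neighbours of {Eli, Vic, Ravi, Alex, Quinn, Priya} is {R1, R2, R3, R4, R5, R6, R7, R8}, which has 8 elements.
Since |N(S)| = 8 ≥ |S| = 6, Hall's condition holds for this subset.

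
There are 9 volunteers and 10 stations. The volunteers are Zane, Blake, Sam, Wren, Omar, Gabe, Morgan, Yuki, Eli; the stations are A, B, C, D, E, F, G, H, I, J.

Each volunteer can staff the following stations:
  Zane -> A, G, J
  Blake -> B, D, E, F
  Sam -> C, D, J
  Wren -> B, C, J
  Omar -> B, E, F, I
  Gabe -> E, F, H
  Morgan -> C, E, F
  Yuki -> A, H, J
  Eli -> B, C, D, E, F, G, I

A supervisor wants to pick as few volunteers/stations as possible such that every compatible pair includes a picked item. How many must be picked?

9

{Zane, Blake, Sam, Wren, Omar, Gabe, Morgan, Yuki, Eli} is a vertex cover of size 9: every edge has an endpoint in this set.
No smaller cover exists because Zane–J, Blake–B, Sam–D, Wren–C, Omar–I, Gabe–E, Morgan–F, Yuki–H, Eli–G is a matching of size 9, and a cover must include an endpoint of each of these disjoint edges (König's theorem).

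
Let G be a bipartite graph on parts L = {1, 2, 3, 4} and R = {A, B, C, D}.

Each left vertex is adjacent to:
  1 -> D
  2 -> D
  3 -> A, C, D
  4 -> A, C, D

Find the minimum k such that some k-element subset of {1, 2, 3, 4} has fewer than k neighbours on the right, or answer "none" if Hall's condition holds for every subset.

2

Take S = {1, 2}. Its neighbourhood is {D}, so |N(S)| = 1 < |S| = 2.
No single vertex violates Hall's condition since each has at least one neighbour, so 2 is the minimum.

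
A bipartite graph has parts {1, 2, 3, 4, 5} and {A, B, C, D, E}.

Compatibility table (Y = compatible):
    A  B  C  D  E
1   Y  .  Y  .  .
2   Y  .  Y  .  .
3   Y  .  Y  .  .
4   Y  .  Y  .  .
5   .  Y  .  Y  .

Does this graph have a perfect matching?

The set {1, 2, 3, 4} has only 2 neighbours ({A, C}), so by Hall's theorem at most 3 of the 5 left vertices can be matched.
Hence no matching covers every left vertex.

No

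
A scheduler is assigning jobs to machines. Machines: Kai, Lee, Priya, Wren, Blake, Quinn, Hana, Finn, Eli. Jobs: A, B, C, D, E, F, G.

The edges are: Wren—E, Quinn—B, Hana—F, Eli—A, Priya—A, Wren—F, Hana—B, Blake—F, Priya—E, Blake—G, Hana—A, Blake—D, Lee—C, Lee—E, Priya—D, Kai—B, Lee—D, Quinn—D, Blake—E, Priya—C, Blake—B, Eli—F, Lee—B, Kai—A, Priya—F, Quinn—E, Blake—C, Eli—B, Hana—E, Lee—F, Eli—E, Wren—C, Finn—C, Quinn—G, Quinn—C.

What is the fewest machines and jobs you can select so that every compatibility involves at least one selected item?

7

The 7 edges Kai–A, Lee–E, Priya–F, Wren–C, Blake–G, Quinn–D, Hana–B form a matching, so any vertex cover needs at least 7 vertices (one per matched edge).
Conversely {A, B, C, D, E, F, G} meets every edge and has exactly 7 vertices, so 7 is optimal.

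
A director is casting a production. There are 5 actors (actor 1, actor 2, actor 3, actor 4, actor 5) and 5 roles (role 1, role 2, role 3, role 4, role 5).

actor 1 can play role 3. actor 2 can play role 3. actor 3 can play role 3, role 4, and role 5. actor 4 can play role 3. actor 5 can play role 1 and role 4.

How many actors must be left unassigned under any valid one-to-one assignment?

2

One maximum matching: actor 1→role 3, actor 3→role 5, actor 5→role 1.
The set {actor 1, actor 2, actor 4} has only 1 neighbour ({role 3}), so by Hall's theorem at most 3 of the 5 actors can be matched.
That matches 3 of the 5, leaving 2 unmatched; no matching can do better.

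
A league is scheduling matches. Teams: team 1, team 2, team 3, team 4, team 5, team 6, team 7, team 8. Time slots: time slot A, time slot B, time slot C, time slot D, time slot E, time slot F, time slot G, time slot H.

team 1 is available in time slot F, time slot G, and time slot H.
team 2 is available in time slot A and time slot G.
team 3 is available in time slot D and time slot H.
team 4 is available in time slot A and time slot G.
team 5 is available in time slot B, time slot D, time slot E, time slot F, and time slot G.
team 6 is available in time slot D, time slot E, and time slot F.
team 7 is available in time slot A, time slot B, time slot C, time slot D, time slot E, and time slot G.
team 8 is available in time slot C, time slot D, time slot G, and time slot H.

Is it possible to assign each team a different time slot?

One maximum matching: team 1→time slot F, team 2→time slot A, team 3→time slot D, team 4→time slot G, team 5→time slot B, team 6→time slot E, team 7→time slot C, team 8→time slot H.
Every team is matched, so this is a perfect matching.

Yes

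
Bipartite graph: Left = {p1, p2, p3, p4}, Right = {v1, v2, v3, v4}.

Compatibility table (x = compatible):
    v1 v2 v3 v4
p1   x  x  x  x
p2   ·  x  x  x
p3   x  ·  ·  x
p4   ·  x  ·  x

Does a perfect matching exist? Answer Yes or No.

A valid assignment of size 4: p1-v1, p2-v3, p3-v4, p4-v2.
Every left vertex is matched, so this is a perfect matching.

Yes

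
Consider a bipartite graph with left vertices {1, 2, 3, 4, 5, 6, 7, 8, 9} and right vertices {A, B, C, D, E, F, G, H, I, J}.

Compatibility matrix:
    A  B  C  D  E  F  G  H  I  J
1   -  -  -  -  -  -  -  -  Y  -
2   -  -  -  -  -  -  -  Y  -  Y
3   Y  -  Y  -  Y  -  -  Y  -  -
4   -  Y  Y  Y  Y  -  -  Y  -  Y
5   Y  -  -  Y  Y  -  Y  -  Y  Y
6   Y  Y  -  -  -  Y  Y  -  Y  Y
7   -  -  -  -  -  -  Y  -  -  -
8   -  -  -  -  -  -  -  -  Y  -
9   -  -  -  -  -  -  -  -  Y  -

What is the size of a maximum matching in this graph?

One maximum matching: 1-I, 2-H, 3-C, 4-E, 5-J, 6-A, 7-G.
The set {1, 8, 9} has only 1 neighbour ({I}), so by Hall's theorem at most 7 of the 9 left vertices can be matched.

7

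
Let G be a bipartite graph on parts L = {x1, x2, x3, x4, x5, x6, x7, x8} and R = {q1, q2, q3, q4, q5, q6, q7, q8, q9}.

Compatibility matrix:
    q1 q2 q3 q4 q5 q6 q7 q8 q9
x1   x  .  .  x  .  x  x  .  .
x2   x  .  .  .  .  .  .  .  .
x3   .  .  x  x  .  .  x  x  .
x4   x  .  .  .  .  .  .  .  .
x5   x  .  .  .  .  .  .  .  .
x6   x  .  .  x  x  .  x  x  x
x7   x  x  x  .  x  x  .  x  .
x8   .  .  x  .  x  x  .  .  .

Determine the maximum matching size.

For example, pair x1–q7, x2–q1, x3–q4, x6–q9, x7–q8, x8–q6.
The set {x2, x4, x5} has only 1 neighbour ({q1}), so by Hall's theorem at most 6 of the 8 left vertices can be matched.

6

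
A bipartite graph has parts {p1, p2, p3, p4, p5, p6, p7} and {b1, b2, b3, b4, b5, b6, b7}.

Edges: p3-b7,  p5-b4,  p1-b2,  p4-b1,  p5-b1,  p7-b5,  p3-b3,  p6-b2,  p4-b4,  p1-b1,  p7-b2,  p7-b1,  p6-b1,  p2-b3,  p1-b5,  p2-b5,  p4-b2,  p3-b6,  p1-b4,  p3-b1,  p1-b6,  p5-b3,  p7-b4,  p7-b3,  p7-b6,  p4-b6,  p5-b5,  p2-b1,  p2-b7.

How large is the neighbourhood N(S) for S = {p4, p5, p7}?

6

The union of neighbours of {p4, p5, p7} is {b1, b2, b3, b4, b5, b6}, which has 6 elements.
Since |N(S)| = 6 ≥ |S| = 3, Hall's condition holds for this subset.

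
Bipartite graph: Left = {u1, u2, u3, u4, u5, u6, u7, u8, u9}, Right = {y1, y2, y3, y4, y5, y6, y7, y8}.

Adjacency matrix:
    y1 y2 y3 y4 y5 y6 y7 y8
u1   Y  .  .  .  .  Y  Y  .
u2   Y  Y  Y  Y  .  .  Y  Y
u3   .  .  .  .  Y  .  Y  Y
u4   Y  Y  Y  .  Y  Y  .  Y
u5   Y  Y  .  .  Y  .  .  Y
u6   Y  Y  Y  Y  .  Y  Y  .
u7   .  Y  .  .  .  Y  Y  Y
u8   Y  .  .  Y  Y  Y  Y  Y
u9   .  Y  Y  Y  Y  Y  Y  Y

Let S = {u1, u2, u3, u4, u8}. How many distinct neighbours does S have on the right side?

The union of neighbours of {u1, u2, u3, u4, u8} is {y1, y2, y3, y4, y5, y6, y7, y8}, which has 8 elements.
Since |N(S)| = 8 ≥ |S| = 5, Hall's condition holds for this subset.

8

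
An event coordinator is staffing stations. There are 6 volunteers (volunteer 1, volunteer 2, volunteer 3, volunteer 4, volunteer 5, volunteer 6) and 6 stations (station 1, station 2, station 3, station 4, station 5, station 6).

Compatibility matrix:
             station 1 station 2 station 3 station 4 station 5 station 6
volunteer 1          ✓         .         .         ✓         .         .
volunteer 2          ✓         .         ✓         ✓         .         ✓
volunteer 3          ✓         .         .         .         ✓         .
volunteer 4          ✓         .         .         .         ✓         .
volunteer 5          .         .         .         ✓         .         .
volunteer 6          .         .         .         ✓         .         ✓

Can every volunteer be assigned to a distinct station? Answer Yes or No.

No

The set {volunteer 1, volunteer 3, volunteer 4, volunteer 5} has only 3 neighbours ({station 1, station 4, station 5}), so by Hall's theorem at most 5 of the 6 volunteers can be matched.
Hence no matching covers every volunteer.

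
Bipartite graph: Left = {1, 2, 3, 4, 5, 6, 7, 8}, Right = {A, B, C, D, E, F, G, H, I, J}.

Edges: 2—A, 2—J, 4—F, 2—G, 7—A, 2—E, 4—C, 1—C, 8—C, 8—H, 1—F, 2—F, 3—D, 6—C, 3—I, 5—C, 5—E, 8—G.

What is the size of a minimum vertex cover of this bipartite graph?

7

A maximum matching has 7 edges (e.g. 1–C, 2–J, 3–D, 4–F, 5–E, 7–A, 8–G).
By König's theorem the minimum vertex cover has the same size. One such cover is {2, 3, 5, 7, 8, C, F}.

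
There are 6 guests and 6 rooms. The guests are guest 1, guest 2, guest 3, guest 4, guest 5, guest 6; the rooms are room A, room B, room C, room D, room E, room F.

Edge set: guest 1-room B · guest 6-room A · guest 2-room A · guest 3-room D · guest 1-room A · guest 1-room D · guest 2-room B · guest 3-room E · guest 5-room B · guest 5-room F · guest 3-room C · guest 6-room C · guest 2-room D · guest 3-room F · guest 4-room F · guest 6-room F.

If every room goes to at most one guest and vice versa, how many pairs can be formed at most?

6

One maximum matching: guest 1→room D, guest 2→room A, guest 3→room E, guest 4→room F, guest 5→room B, guest 6→room C.
This saturates every guest, so 6 is the maximum.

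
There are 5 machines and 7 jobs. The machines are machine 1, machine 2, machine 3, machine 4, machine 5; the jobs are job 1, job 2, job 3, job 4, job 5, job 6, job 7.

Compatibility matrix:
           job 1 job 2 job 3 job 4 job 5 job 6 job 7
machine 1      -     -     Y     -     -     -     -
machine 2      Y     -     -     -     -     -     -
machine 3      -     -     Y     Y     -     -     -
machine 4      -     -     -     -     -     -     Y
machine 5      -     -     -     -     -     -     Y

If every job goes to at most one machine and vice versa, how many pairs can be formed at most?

4

For example, pair machine 1→job 3, machine 2→job 1, machine 3→job 4, machine 4→job 7.
The set {machine 4, machine 5} has only 1 neighbour ({job 7}), so by Hall's theorem at most 4 of the 5 machines can be matched.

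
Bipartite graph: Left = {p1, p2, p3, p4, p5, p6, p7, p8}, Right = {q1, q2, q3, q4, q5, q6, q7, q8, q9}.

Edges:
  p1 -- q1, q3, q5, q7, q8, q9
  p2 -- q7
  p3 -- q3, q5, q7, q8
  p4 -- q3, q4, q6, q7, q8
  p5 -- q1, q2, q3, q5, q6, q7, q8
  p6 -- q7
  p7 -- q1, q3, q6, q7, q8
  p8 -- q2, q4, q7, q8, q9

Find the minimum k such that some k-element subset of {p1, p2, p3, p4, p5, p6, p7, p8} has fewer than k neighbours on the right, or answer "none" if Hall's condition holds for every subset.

Take S = {p2, p6}. Its neighbourhood is {q7}, so |N(S)| = 1 < |S| = 2.
No single vertex violates Hall's condition since each has at least one neighbour, so 2 is the minimum.

2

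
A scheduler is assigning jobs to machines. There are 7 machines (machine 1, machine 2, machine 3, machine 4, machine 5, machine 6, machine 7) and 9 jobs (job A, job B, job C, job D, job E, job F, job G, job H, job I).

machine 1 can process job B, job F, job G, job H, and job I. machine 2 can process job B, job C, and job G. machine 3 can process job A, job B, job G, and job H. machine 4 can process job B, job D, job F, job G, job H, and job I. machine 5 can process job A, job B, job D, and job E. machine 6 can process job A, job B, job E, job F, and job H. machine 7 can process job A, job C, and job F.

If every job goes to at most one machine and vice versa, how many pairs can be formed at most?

7

For example, pair machine 1→job H, machine 2→job B, machine 3→job G, machine 4→job D, machine 5→job E, machine 6→job F, machine 7→job A.
This saturates every machine, so 7 is the maximum.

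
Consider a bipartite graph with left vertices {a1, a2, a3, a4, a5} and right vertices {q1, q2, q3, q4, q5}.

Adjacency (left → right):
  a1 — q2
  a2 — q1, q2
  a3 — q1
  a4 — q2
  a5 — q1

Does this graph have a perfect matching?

The set {a1, a2, a3, a4, a5} has only 2 neighbours ({q1, q2}), so by Hall's theorem at most 2 of the 5 left vertices can be matched.
Hence no matching covers every left vertex.

No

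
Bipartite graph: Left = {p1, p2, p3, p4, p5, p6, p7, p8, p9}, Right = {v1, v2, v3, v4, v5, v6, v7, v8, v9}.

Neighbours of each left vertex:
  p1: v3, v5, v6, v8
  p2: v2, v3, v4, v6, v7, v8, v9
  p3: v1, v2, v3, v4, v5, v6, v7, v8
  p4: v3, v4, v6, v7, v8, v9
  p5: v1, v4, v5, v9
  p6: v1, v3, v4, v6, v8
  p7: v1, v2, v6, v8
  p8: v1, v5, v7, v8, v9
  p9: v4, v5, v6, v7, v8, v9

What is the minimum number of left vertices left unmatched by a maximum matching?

A valid assignment of size 9: p1-v8, p2-v7, p3-v4, p4-v3, p5-v9, p6-v1, p7-v2, p8-v5, p9-v6.
All 9 left vertices are matched, so no larger matching exists.
That matches 9 of the 9, leaving 0 unmatched; no matching can do better.

0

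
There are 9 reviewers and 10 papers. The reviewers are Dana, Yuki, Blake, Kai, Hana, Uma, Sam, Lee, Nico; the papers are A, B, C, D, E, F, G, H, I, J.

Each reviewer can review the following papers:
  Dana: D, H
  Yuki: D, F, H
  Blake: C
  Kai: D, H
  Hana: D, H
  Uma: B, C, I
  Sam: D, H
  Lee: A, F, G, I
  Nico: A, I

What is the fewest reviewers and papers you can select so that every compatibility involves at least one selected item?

7

A maximum matching has 7 edges (e.g. Dana–H, Yuki–F, Blake–C, Kai–D, Uma–B, Lee–G, Nico–I).
By König's theorem the minimum vertex cover has the same size. One such cover is {Yuki, Blake, Uma, Lee, Nico, D, H}.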